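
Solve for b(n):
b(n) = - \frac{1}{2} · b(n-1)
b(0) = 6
Pure geometric recurrence with ratio - \frac{1}{2}.
By induction b(n) = b(0) · (- \frac{1}{2})^n = 6 \left(- \frac{1}{2}\right)^{n}.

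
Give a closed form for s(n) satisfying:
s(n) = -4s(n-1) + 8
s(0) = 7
First-order linear non-homogeneous.
Homogeneous solution: s_h(n) = A·(-4)^n.
Try constant particular solution s_p = K: K = -4K + 8 ⇒ K = \frac{8}{5}.
General: s(n) = A·(-4)^n + \frac{8}{5}.
Apply s(0) = 7: A + \frac{8}{5} = 7 ⇒ A = \frac{27}{5}.
So s(n) = \frac{27 \left(-4\right)^{n}}{5} + \frac{8}{5}.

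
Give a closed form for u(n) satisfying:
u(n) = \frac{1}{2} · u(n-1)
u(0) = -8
Pure geometric recurrence with ratio \frac{1}{2}.
By induction u(n) = u(0) · (\frac{1}{2})^n = - 8 \cdot 2^{- n}.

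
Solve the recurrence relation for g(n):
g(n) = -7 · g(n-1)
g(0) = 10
Pure geometric recurrence with ratio -7.
By induction g(n) = g(0) · (-7)^n = 10 \left(-7\right)^{n}.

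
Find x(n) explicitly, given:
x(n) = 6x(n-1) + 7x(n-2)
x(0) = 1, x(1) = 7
Characteristic equation: x² - 6x - 7 = 0, which factors as (x - (-1))(x - (7)) = 0.
Roots r₁ = -1, r₂ = 7 (distinct).
General solution: x(n) = A·(-1)^n + B·(7)^n.
From x(0) = 1: A + B = 1.
From x(1) = 7: -A + 7B = 7.
Solving: A = 0, B = 1.
So x(n) = 7^{n}.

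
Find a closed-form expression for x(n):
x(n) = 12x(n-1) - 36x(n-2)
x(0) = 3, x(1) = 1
Characteristic equation: x² - 12x + 36 = 0, which is (x - (6))².
Repeated root r = 6.
General solution: x(n) = (A + Bn)·(6)^n.
From x(0) = 3: A = 3.
From x(1) = 1: (A + B)·(6) = 1 ⇒ B = - \frac{17}{6}.
So x(n) = \left(3 - \frac{17 n}{6}\right) \cdot (6)^n.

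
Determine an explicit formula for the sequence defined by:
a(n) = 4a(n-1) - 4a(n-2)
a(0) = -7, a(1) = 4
Characteristic equation: x² - 4x + 4 = 0, which is (x - (2))².
Repeated root r = 2.
General solution: a(n) = (A + Bn)·(2)^n.
From a(0) = -7: A = -7.
From a(1) = 4: (A + B)·(2) = 4 ⇒ B = 9.
So a(n) = \left(9 n - 7\right) \cdot (2)^n.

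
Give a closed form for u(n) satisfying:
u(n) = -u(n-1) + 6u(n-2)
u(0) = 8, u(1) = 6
Characteristic equation: x² + x - 6 = 0, which factors as (x - (2))(x - (-3)) = 0.
Roots r₁ = 2, r₂ = -3 (distinct).
General solution: u(n) = A·(2)^n + B·(-3)^n.
From u(0) = 8: A + B = 8.
From u(1) = 6: 2A - 3B = 6.
Solving: A = 6, B = 2.
So u(n) = 2 \left(-3\right)^{n} + 6 \cdot 2^{n}.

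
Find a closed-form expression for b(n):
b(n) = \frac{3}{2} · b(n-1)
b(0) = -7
Pure geometric recurrence with ratio \frac{3}{2}.
By induction b(n) = b(0) · (\frac{3}{2})^n = - 7 \left(\frac{3}{2}\right)^{n}.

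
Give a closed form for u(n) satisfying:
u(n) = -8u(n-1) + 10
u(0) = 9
First-order linear non-homogeneous.
Homogeneous solution: u_h(n) = A·(-8)^n.
Try constant particular solution u_p = K: K = -8K + 10 ⇒ K = \frac{10}{9}.
General: u(n) = A·(-8)^n + \frac{10}{9}.
Apply u(0) = 9: A + \frac{10}{9} = 9 ⇒ A = \frac{71}{9}.
So u(n) = \frac{71 \left(-8\right)^{n}}{9} + \frac{10}{9}.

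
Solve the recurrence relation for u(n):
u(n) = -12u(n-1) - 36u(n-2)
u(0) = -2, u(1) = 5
Characteristic equation: x² + 12x + 36 = 0, which is (x - (-6))².
Repeated root r = -6.
General solution: u(n) = (A + Bn)·(-6)^n.
From u(0) = -2: A = -2.
From u(1) = 5: (A + B)·(-6) = 5 ⇒ B = \frac{7}{6}.
So u(n) = \left(\frac{7 n}{6} - 2\right) \cdot (-6)^n.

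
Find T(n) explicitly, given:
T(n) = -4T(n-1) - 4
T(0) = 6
First-order linear non-homogeneous.
Homogeneous solution: T_h(n) = A·(-4)^n.
Try constant particular solution T_p = K: K = -4K - 4 ⇒ K = - \frac{4}{5}.
General: T(n) = A·(-4)^n - \frac{4}{5}.
Apply T(0) = 6: A - \frac{4}{5} = 6 ⇒ A = \frac{34}{5}.
So T(n) = \frac{34 \left(-4\right)^{n}}{5} - \frac{4}{5}.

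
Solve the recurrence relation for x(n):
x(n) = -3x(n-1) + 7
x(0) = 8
First-order linear non-homogeneous.
Homogeneous solution: x_h(n) = A·(-3)^n.
Try constant particular solution x_p = K: K = -3K + 7 ⇒ K = \frac{7}{4}.
General: x(n) = A·(-3)^n + \frac{7}{4}.
Apply x(0) = 8: A + \frac{7}{4} = 8 ⇒ A = \frac{25}{4}.
So x(n) = \frac{25 \left(-3\right)^{n}}{4} + \frac{7}{4}.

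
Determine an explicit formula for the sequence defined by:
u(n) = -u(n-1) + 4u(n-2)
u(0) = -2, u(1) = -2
Characteristic equation: x² + x - 4 = 0.
Discriminant Δ = (-1)² + 4·(4) = 17.
Roots r₁,₂ = (-1 ± √17)/2, so r₁ = - \frac{1}{2} + \frac{\sqrt{17}}{2}, r₂ = - \frac{\sqrt{17}}{2} - \frac{1}{2}.
General solution: u(n) = A·r₁^n + B·r₂^n.
From the initial conditions, A + B = -2 and r₁A + r₂B = -2.
Since r₁ - r₂ = √17: A = (-2 - (-2)r₂)/√17 = -1 - \frac{3 \sqrt{17}}{17}, and B = -2 - A = -1 + \frac{3 \sqrt{17}}{17}.
So u(n) = \left(-1 - \frac{3 \sqrt{17}}{17}\right)\left(- \frac{1}{2} + \frac{\sqrt{17}}{2}\right)^n + \left(-1 + \frac{3 \sqrt{17}}{17}\right)\left(- \frac{\sqrt{17}}{2} - \frac{1}{2}\right)^n.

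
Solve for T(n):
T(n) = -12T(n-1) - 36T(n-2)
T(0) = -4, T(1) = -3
Characteristic equation: x² + 12x + 36 = 0, which is (x - (-6))².
Repeated root r = -6.
General solution: T(n) = (A + Bn)·(-6)^n.
From T(0) = -4: A = -4.
From T(1) = -3: (A + B)·(-6) = -3 ⇒ B = \frac{9}{2}.
So T(n) = \left(\frac{9 n}{2} - 4\right) \cdot (-6)^n.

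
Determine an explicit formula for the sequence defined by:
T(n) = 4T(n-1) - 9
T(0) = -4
First-order linear non-homogeneous.
Homogeneous solution: T_h(n) = A·(4)^n.
Try constant particular solution T_p = K: K = 4K - 9 ⇒ K = 3.
General: T(n) = A·(4)^n + 3.
Apply T(0) = -4: A + 3 = -4 ⇒ A = -7.
So T(n) = 3 - 7 \cdot 4^{n}.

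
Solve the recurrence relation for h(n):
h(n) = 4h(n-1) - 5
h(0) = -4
First-order linear non-homogeneous.
Homogeneous solution: h_h(n) = A·(4)^n.
Try constant particular solution h_p = K: K = 4K - 5 ⇒ K = \frac{5}{3}.
General: h(n) = A·(4)^n + \frac{5}{3}.
Apply h(0) = -4: A + \frac{5}{3} = -4 ⇒ A = - \frac{17}{3}.
So h(n) = \frac{5}{3} - \frac{17 \cdot 4^{n}}{3}.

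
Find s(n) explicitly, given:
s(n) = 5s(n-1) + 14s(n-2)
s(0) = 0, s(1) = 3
Characteristic equation: x² - 5x - 14 = 0, which factors as (x - (-2))(x - (7)) = 0.
Roots r₁ = -2, r₂ = 7 (distinct).
General solution: s(n) = A·(-2)^n + B·(7)^n.
From s(0) = 0: A + B = 0.
From s(1) = 3: -2A + 7B = 3.
Solving: A = - \frac{1}{3}, B = \frac{1}{3}.
So s(n) = - \frac{\left(-2\right)^{n}}{3} + \frac{7^{n}}{3}.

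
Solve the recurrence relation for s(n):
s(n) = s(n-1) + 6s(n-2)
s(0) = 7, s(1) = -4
Characteristic equation: x² - x - 6 = 0, which factors as (x - (-2))(x - (3)) = 0.
Roots r₁ = -2, r₂ = 3 (distinct).
General solution: s(n) = A·(-2)^n + B·(3)^n.
From s(0) = 7: A + B = 7.
From s(1) = -4: -2A + 3B = -4.
Solving: A = 5, B = 2.
So s(n) = 5 \left(-2\right)^{n} + 2 \cdot 3^{n}.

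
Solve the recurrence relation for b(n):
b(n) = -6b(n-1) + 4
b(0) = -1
First-order linear non-homogeneous.
Homogeneous solution: b_h(n) = A·(-6)^n.
Try constant particular solution b_p = K: K = -6K + 4 ⇒ K = \frac{4}{7}.
General: b(n) = A·(-6)^n + \frac{4}{7}.
Apply b(0) = -1: A + \frac{4}{7} = -1 ⇒ A = - \frac{11}{7}.
So b(n) = \frac{4}{7} - \frac{11 \left(-6\right)^{n}}{7}.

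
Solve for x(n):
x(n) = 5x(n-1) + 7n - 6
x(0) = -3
First-order linear with linear forcing.
Homogeneous solution: x_h(n) = A·(5)^n.
Try particular x_p(n) = pn + q. Substituting:
  pn + q = 5(p(n-1) + q) + 7n - 6.
Matching the n-coefficient: p = 5p + 7 ⇒ p = - \frac{7}{4}.
Matching constants: q = -5p + 5q - 6 ⇒ q = - \frac{11}{16}.
General: x(n) = A·(5)^n - \frac{7 n}{4} - \frac{11}{16}.
Apply x(0) = -3: A - \frac{11}{16} = -3 ⇒ A = - \frac{37}{16}.
So x(n) = - \frac{37 \cdot 5^{n}}{16} - \frac{7 n}{4} - \frac{11}{16}.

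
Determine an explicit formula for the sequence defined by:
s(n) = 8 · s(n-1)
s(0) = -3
Pure geometric recurrence with ratio 8.
By induction s(n) = s(0) · (8)^n = - 3 \cdot 8^{n}.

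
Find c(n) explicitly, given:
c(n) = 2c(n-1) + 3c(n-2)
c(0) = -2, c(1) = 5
Characteristic equation: x² - 2x - 3 = 0, which factors as (x - (-1))(x - (3)) = 0.
Roots r₁ = -1, r₂ = 3 (distinct).
General solution: c(n) = A·(-1)^n + B·(3)^n.
From c(0) = -2: A + B = -2.
From c(1) = 5: -A + 3B = 5.
Solving: A = - \frac{11}{4}, B = \frac{3}{4}.
So c(n) = - \frac{11 \left(-1\right)^{n}}{4} + \frac{3 \cdot 3^{n}}{4}.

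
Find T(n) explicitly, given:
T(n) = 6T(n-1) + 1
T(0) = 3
First-order linear non-homogeneous.
Homogeneous solution: T_h(n) = A·(6)^n.
Try constant particular solution T_p = K: K = 6K + 1 ⇒ K = - \frac{1}{5}.
General: T(n) = A·(6)^n - \frac{1}{5}.
Apply T(0) = 3: A - \frac{1}{5} = 3 ⇒ A = \frac{16}{5}.
So T(n) = \frac{16 \cdot 6^{n}}{5} - \frac{1}{5}.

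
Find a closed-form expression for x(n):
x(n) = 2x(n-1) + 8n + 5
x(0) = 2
First-order linear with linear forcing.
Homogeneous solution: x_h(n) = A·(2)^n.
Try particular x_p(n) = pn + q. Substituting:
  pn + q = 2(p(n-1) + q) + 8n + 5.
Matching the n-coefficient: p = 2p + 8 ⇒ p = -8.
Matching constants: q = -2p + 2q + 5 ⇒ q = -21.
General: x(n) = A·(2)^n - 8 n - 21.
Apply x(0) = 2: A - 21 = 2 ⇒ A = 23.
So x(n) = 23 \cdot 2^{n} - 8 n - 21.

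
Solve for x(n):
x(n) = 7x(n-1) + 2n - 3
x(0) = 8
First-order linear with linear forcing.
Homogeneous solution: x_h(n) = A·(7)^n.
Try particular x_p(n) = pn + q. Substituting:
  pn + q = 7(p(n-1) + q) + 2n - 3.
Matching the n-coefficient: p = 7p + 2 ⇒ p = - \frac{1}{3}.
Matching constants: q = -7p + 7q - 3 ⇒ q = \frac{1}{9}.
General: x(n) = A·(7)^n - \frac{n}{3} + \frac{1}{9}.
Apply x(0) = 8: A + \frac{1}{9} = 8 ⇒ A = \frac{71}{9}.
So x(n) = \frac{71 \cdot 7^{n}}{9} - \frac{n}{3} + \frac{1}{9}.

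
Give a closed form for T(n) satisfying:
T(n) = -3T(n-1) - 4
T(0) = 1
First-order linear non-homogeneous.
Homogeneous solution: T_h(n) = A·(-3)^n.
Try constant particular solution T_p = K: K = -3K - 4 ⇒ K = -1.
General: T(n) = A·(-3)^n - 1.
Apply T(0) = 1: A - 1 = 1 ⇒ A = 2.
So T(n) = 2 \left(-3\right)^{n} - 1.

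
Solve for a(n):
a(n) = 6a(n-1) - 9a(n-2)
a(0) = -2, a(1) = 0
Characteristic equation: x² - 6x + 9 = 0, which is (x - (3))².
Repeated root r = 3.
General solution: a(n) = (A + Bn)·(3)^n.
From a(0) = -2: A = -2.
From a(1) = 0: (A + B)·(3) = 0 ⇒ B = 2.
So a(n) = \left(2 n - 2\right) \cdot (3)^n.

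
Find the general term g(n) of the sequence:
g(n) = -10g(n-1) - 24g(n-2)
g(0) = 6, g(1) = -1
Characteristic equation: x² + 10x + 24 = 0, which factors as (x - (-6))(x - (-4)) = 0.
Roots r₁ = -6, r₂ = -4 (distinct).
General solution: g(n) = A·(-6)^n + B·(-4)^n.
From g(0) = 6: A + B = 6.
From g(1) = -1: -6A - 4B = -1.
Solving: A = - \frac{23}{2}, B = \frac{35}{2}.
So g(n) = \frac{35 \left(-4\right)^{n}}{2} - \frac{23 \left(-6\right)^{n}}{2}.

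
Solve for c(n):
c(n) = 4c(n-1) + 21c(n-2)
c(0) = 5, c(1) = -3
Characteristic equation: x² - 4x - 21 = 0, which factors as (x - (-3))(x - (7)) = 0.
Roots r₁ = -3, r₂ = 7 (distinct).
General solution: c(n) = A·(-3)^n + B·(7)^n.
From c(0) = 5: A + B = 5.
From c(1) = -3: -3A + 7B = -3.
Solving: A = \frac{19}{5}, B = \frac{6}{5}.
So c(n) = \frac{19 \left(-3\right)^{n}}{5} + \frac{6 \cdot 7^{n}}{5}.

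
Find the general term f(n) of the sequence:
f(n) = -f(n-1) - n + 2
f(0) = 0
First-order linear with linear forcing.
Homogeneous solution: f_h(n) = A·(-1)^n.
Try particular f_p(n) = pn + q. Substituting:
  pn + q = -(p(n-1) + q) - n + 2.
Matching the n-coefficient: p = -p - 1 ⇒ p = - \frac{1}{2}.
Matching constants: q = p - q + 2 ⇒ q = \frac{3}{4}.
General: f(n) = A·(-1)^n - \frac{n}{2} + \frac{3}{4}.
Apply f(0) = 0: A + \frac{3}{4} = 0 ⇒ A = - \frac{3}{4}.
So f(n) = - \frac{3 \left(-1\right)^{n}}{4} - \frac{n}{2} + \frac{3}{4}.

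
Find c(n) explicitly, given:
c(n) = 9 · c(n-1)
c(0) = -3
Pure geometric recurrence with ratio 9.
By induction c(n) = c(0) · (9)^n = - 3 \cdot 9^{n}.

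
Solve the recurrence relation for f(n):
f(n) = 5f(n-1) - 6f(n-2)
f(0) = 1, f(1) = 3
Characteristic equation: x² - 5x + 6 = 0, which factors as (x - (3))(x - (2)) = 0.
Roots r₁ = 3, r₂ = 2 (distinct).
General solution: f(n) = A·(3)^n + B·(2)^n.
From f(0) = 1: A + B = 1.
From f(1) = 3: 3A + 2B = 3.
Solving: A = 1, B = 0.
So f(n) = 3^{n}.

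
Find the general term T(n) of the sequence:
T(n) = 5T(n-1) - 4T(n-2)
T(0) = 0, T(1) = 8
Characteristic equation: x² - 5x + 4 = 0, which factors as (x - (1))(x - (4)) = 0.
Roots r₁ = 1, r₂ = 4 (distinct).
General solution: T(n) = A·(1)^n + B·(4)^n.
From T(0) = 0: A + B = 0.
From T(1) = 8: A + 4B = 8.
Solving: A = - \frac{8}{3}, B = \frac{8}{3}.
So T(n) = \frac{8 \cdot 4^{n}}{3} - \frac{8}{3}.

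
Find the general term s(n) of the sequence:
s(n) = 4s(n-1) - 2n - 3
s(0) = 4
First-order linear with linear forcing.
Homogeneous solution: s_h(n) = A·(4)^n.
Try particular s_p(n) = pn + q. Substituting:
  pn + q = 4(p(n-1) + q) - 2n - 3.
Matching the n-coefficient: p = 4p - 2 ⇒ p = \frac{2}{3}.
Matching constants: q = -4p + 4q - 3 ⇒ q = \frac{17}{9}.
General: s(n) = A·(4)^n + \frac{2 n}{3} + \frac{17}{9}.
Apply s(0) = 4: A + \frac{17}{9} = 4 ⇒ A = \frac{19}{9}.
So s(n) = \frac{19 \cdot 4^{n}}{9} + \frac{2 n}{3} + \frac{17}{9}.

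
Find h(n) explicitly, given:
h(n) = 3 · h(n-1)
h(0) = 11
Pure geometric recurrence with ratio 3.
By induction h(n) = h(0) · (3)^n = 11 \cdot 3^{n}.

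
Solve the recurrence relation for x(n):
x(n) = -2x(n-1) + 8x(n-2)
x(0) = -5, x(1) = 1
Characteristic equation: x² + 2x - 8 = 0, which factors as (x - (2))(x - (-4)) = 0.
Roots r₁ = 2, r₂ = -4 (distinct).
General solution: x(n) = A·(2)^n + B·(-4)^n.
From x(0) = -5: A + B = -5.
From x(1) = 1: 2A - 4B = 1.
Solving: A = - \frac{19}{6}, B = - \frac{11}{6}.
So x(n) = - \frac{11 \left(-4\right)^{n}}{6} - \frac{19 \cdot 2^{n}}{6}.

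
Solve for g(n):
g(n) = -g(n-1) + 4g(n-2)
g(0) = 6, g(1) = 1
Characteristic equation: x² + x - 4 = 0.
Discriminant Δ = (-1)² + 4·(4) = 17.
Roots r₁,₂ = (-1 ± √17)/2, so r₁ = - \frac{1}{2} + \frac{\sqrt{17}}{2}, r₂ = - \frac{\sqrt{17}}{2} - \frac{1}{2}.
General solution: g(n) = A·r₁^n + B·r₂^n.
From the initial conditions, A + B = 6 and r₁A + r₂B = 1.
Since r₁ - r₂ = √17: A = (1 - (6)r₂)/√17 = \frac{4 \sqrt{17}}{17} + 3, and B = 6 - A = 3 - \frac{4 \sqrt{17}}{17}.
So g(n) = \left(\frac{4 \sqrt{17}}{17} + 3\right)\left(- \frac{1}{2} + \frac{\sqrt{17}}{2}\right)^n + \left(3 - \frac{4 \sqrt{17}}{17}\right)\left(- \frac{\sqrt{17}}{2} - \frac{1}{2}\right)^n.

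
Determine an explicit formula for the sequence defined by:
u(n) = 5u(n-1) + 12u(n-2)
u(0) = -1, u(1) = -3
Characteristic equation: x² - 5x - 12 = 0.
Discriminant Δ = (5)² + 4·(12) = 73.
Roots r₁,₂ = (5 ± √73)/2, so r₁ = \frac{5}{2} + \frac{\sqrt{73}}{2}, r₂ = \frac{5}{2} - \frac{\sqrt{73}}{2}.
General solution: u(n) = A·r₁^n + B·r₂^n.
From the initial conditions, A + B = -1 and r₁A + r₂B = -3.
Since r₁ - r₂ = √73: A = (-3 - (-1)r₂)/√73 = - \frac{1}{2} - \frac{\sqrt{73}}{146}, and B = -1 - A = - \frac{1}{2} + \frac{\sqrt{73}}{146}.
So u(n) = \left(- \frac{1}{2} - \frac{\sqrt{73}}{146}\right)\left(\frac{5}{2} + \frac{\sqrt{73}}{2}\right)^n + \left(- \frac{1}{2} + \frac{\sqrt{73}}{146}\right)\left(\frac{5}{2} - \frac{\sqrt{73}}{2}\right)^n.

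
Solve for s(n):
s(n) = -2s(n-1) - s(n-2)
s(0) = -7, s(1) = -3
Characteristic equation: x² + 2x + 1 = 0, which is (x - (-1))².
Repeated root r = -1.
General solution: s(n) = (A + Bn)·(-1)^n.
From s(0) = -7: A = -7.
From s(1) = -3: (A + B)·(-1) = -3 ⇒ B = 10.
So s(n) = \left(10 n - 7\right) \cdot (-1)^n.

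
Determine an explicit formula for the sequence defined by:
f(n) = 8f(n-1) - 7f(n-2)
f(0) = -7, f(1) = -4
Characteristic equation: x² - 8x + 7 = 0, which factors as (x - (1))(x - (7)) = 0.
Roots r₁ = 1, r₂ = 7 (distinct).
General solution: f(n) = A·(1)^n + B·(7)^n.
From f(0) = -7: A + B = -7.
From f(1) = -4: A + 7B = -4.
Solving: A = - \frac{15}{2}, B = \frac{1}{2}.
So f(n) = \frac{7^{n}}{2} - \frac{15}{2}.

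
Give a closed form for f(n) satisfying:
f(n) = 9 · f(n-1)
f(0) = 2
Pure geometric recurrence with ratio 9.
By induction f(n) = f(0) · (9)^n = 2 \cdot 9^{n}.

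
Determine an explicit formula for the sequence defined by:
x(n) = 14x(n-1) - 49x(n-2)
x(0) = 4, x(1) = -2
Characteristic equation: x² - 14x + 49 = 0, which is (x - (7))².
Repeated root r = 7.
General solution: x(n) = (A + Bn)·(7)^n.
From x(0) = 4: A = 4.
From x(1) = -2: (A + B)·(7) = -2 ⇒ B = - \frac{30}{7}.
So x(n) = \left(4 - \frac{30 n}{7}\right) \cdot (7)^n.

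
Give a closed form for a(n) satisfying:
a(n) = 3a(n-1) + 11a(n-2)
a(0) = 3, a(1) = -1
Characteristic equation: x² - 3x - 11 = 0.
Discriminant Δ = (3)² + 4·(11) = 53.
Roots r₁,₂ = (3 ± √53)/2, so r₁ = \frac{3}{2} + \frac{\sqrt{53}}{2}, r₂ = \frac{3}{2} - \frac{\sqrt{53}}{2}.
General solution: a(n) = A·r₁^n + B·r₂^n.
From the initial conditions, A + B = 3 and r₁A + r₂B = -1.
Since r₁ - r₂ = √53: A = (-1 - (3)r₂)/√53 = \frac{3}{2} - \frac{11 \sqrt{53}}{106}, and B = 3 - A = \frac{11 \sqrt{53}}{106} + \frac{3}{2}.
So a(n) = \left(\frac{3}{2} - \frac{11 \sqrt{53}}{106}\right)\left(\frac{3}{2} + \frac{\sqrt{53}}{2}\right)^n + \left(\frac{11 \sqrt{53}}{106} + \frac{3}{2}\right)\left(\frac{3}{2} - \frac{\sqrt{53}}{2}\right)^n.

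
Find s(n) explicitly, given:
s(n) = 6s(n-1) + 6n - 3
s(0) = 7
First-order linear with linear forcing.
Homogeneous solution: s_h(n) = A·(6)^n.
Try particular s_p(n) = pn + q. Substituting:
  pn + q = 6(p(n-1) + q) + 6n - 3.
Matching the n-coefficient: p = 6p + 6 ⇒ p = - \frac{6}{5}.
Matching constants: q = -6p + 6q - 3 ⇒ q = - \frac{21}{25}.
General: s(n) = A·(6)^n - \frac{6 n}{5} - \frac{21}{25}.
Apply s(0) = 7: A - \frac{21}{25} = 7 ⇒ A = \frac{196}{25}.
So s(n) = \frac{196 \cdot 6^{n}}{25} - \frac{6 n}{5} - \frac{21}{25}.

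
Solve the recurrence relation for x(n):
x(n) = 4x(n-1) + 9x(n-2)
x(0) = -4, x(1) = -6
Characteristic equation: x² - 4x - 9 = 0.
Discriminant Δ = (4)² + 4·(9) = 52.
Roots r₁,₂ = (4 ± √52)/2, so r₁ = 2 + \sqrt{13}, r₂ = 2 - \sqrt{13}.
General solution: x(n) = A·r₁^n + B·r₂^n.
From the initial conditions, A + B = -4 and r₁A + r₂B = -6.
Since r₁ - r₂ = √52: A = (-6 - (-4)r₂)/√52 = -2 + \frac{\sqrt{13}}{13}, and B = -4 - A = -2 - \frac{\sqrt{13}}{13}.
So x(n) = \left(-2 + \frac{\sqrt{13}}{13}\right)\left(2 + \sqrt{13}\right)^n + \left(-2 - \frac{\sqrt{13}}{13}\right)\left(2 - \sqrt{13}\right)^n.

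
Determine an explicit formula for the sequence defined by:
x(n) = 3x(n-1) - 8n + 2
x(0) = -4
First-order linear with linear forcing.
Homogeneous solution: x_h(n) = A·(3)^n.
Try particular x_p(n) = pn + q. Substituting:
  pn + q = 3(p(n-1) + q) - 8n + 2.
Matching the n-coefficient: p = 3p - 8 ⇒ p = 4.
Matching constants: q = -3p + 3q + 2 ⇒ q = 5.
General: x(n) = A·(3)^n + 4 n + 5.
Apply x(0) = -4: A + 5 = -4 ⇒ A = -9.
So x(n) = - 9 \cdot 3^{n} + 4 n + 5.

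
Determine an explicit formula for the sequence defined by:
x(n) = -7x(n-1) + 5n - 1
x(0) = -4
First-order linear with linear forcing.
Homogeneous solution: x_h(n) = A·(-7)^n.
Try particular x_p(n) = pn + q. Substituting:
  pn + q = -7(p(n-1) + q) + 5n - 1.
Matching the n-coefficient: p = -7p + 5 ⇒ p = \frac{5}{8}.
Matching constants: q = 7p - 7q - 1 ⇒ q = \frac{27}{64}.
General: x(n) = A·(-7)^n + \frac{5 n}{8} + \frac{27}{64}.
Apply x(0) = -4: A + \frac{27}{64} = -4 ⇒ A = - \frac{283}{64}.
So x(n) = - \frac{283 \left(-7\right)^{n}}{64} + \frac{5 n}{8} + \frac{27}{64}.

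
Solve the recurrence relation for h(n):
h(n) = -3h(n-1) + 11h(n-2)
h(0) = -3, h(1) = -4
Characteristic equation: x² + 3x - 11 = 0.
Discriminant Δ = (-3)² + 4·(11) = 53.
Roots r₁,₂ = (-3 ± √53)/2, so r₁ = - \frac{3}{2} + \frac{\sqrt{53}}{2}, r₂ = - \frac{\sqrt{53}}{2} - \frac{3}{2}.
General solution: h(n) = A·r₁^n + B·r₂^n.
From the initial conditions, A + B = -3 and r₁A + r₂B = -4.
Since r₁ - r₂ = √53: A = (-4 - (-3)r₂)/√53 = - \frac{3}{2} - \frac{17 \sqrt{53}}{106}, and B = -3 - A = - \frac{3}{2} + \frac{17 \sqrt{53}}{106}.
So h(n) = \left(- \frac{3}{2} - \frac{17 \sqrt{53}}{106}\right)\left(- \frac{3}{2} + \frac{\sqrt{53}}{2}\right)^n + \left(- \frac{3}{2} + \frac{17 \sqrt{53}}{106}\right)\left(- \frac{\sqrt{53}}{2} - \frac{3}{2}\right)^n.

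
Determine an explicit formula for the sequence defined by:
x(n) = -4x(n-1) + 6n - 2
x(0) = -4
First-order linear with linear forcing.
Homogeneous solution: x_h(n) = A·(-4)^n.
Try particular x_p(n) = pn + q. Substituting:
  pn + q = -4(p(n-1) + q) + 6n - 2.
Matching the n-coefficient: p = -4p + 6 ⇒ p = \frac{6}{5}.
Matching constants: q = 4p - 4q - 2 ⇒ q = \frac{14}{25}.
General: x(n) = A·(-4)^n + \frac{6 n}{5} + \frac{14}{25}.
Apply x(0) = -4: A + \frac{14}{25} = -4 ⇒ A = - \frac{114}{25}.
So x(n) = - \frac{114 \left(-4\right)^{n}}{25} + \frac{6 n}{5} + \frac{14}{25}.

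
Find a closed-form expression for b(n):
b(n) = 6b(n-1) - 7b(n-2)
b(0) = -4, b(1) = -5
Characteristic equation: x² - 6x + 7 = 0.
Discriminant Δ = (6)² + 4·(-7) = 8.
Roots r₁,₂ = (6 ± √8)/2, so r₁ = \sqrt{2} + 3, r₂ = 3 - \sqrt{2}.
General solution: b(n) = A·r₁^n + B·r₂^n.
From the initial conditions, A + B = -4 and r₁A + r₂B = -5.
Since r₁ - r₂ = √8: A = (-5 - (-4)r₂)/√8 = -2 + \frac{7 \sqrt{2}}{4}, and B = -4 - A = - \frac{7 \sqrt{2}}{4} - 2.
So b(n) = \left(-2 + \frac{7 \sqrt{2}}{4}\right)\left(\sqrt{2} + 3\right)^n + \left(- \frac{7 \sqrt{2}}{4} - 2\right)\left(3 - \sqrt{2}\right)^n.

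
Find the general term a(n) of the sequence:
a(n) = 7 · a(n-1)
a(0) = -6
Pure geometric recurrence with ratio 7.
By induction a(n) = a(0) · (7)^n = - 6 \cdot 7^{n}.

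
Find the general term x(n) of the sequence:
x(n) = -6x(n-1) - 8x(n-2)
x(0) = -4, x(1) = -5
Characteristic equation: x² + 6x + 8 = 0, which factors as (x - (-4))(x - (-2)) = 0.
Roots r₁ = -4, r₂ = -2 (distinct).
General solution: x(n) = A·(-4)^n + B·(-2)^n.
From x(0) = -4: A + B = -4.
From x(1) = -5: -4A - 2B = -5.
Solving: A = \frac{13}{2}, B = - \frac{21}{2}.
So x(n) = - \frac{21 \left(-2\right)^{n}}{2} + \frac{13 \left(-4\right)^{n}}{2}.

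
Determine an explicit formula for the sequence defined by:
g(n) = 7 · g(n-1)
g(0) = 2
Pure geometric recurrence with ratio 7.
By induction g(n) = g(0) · (7)^n = 2 \cdot 7^{n}.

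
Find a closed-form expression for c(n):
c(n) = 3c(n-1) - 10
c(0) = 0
First-order linear non-homogeneous.
Homogeneous solution: c_h(n) = A·(3)^n.
Try constant particular solution c_p = K: K = 3K - 10 ⇒ K = 5.
General: c(n) = A·(3)^n + 5.
Apply c(0) = 0: A + 5 = 0 ⇒ A = -5.
So c(n) = 5 - 5 \cdot 3^{n}.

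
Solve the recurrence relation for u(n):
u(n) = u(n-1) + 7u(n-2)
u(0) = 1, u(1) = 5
Characteristic equation: x² - x - 7 = 0.
Discriminant Δ = (1)² + 4·(7) = 29.
Roots r₁,₂ = (1 ± √29)/2, so r₁ = \frac{1}{2} + \frac{\sqrt{29}}{2}, r₂ = \frac{1}{2} - \frac{\sqrt{29}}{2}.
General solution: u(n) = A·r₁^n + B·r₂^n.
From the initial conditions, A + B = 1 and r₁A + r₂B = 5.
Since r₁ - r₂ = √29: A = (5 - (1)r₂)/√29 = \frac{1}{2} + \frac{9 \sqrt{29}}{58}, and B = 1 - A = \frac{1}{2} - \frac{9 \sqrt{29}}{58}.
So u(n) = \left(\frac{1}{2} + \frac{9 \sqrt{29}}{58}\right)\left(\frac{1}{2} + \frac{\sqrt{29}}{2}\right)^n + \left(\frac{1}{2} - \frac{9 \sqrt{29}}{58}\right)\left(\frac{1}{2} - \frac{\sqrt{29}}{2}\right)^n.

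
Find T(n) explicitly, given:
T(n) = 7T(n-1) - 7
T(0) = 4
First-order linear non-homogeneous.
Homogeneous solution: T_h(n) = A·(7)^n.
Try constant particular solution T_p = K: K = 7K - 7 ⇒ K = \frac{7}{6}.
General: T(n) = A·(7)^n + \frac{7}{6}.
Apply T(0) = 4: A + \frac{7}{6} = 4 ⇒ A = \frac{17}{6}.
So T(n) = \frac{17 \cdot 7^{n}}{6} + \frac{7}{6}.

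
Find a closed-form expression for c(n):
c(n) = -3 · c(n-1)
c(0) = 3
Pure geometric recurrence with ratio -3.
By induction c(n) = c(0) · (-3)^n = 3 \left(-3\right)^{n}.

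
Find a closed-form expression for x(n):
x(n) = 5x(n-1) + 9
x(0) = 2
First-order linear non-homogeneous.
Homogeneous solution: x_h(n) = A·(5)^n.
Try constant particular solution x_p = K: K = 5K + 9 ⇒ K = - \frac{9}{4}.
General: x(n) = A·(5)^n - \frac{9}{4}.
Apply x(0) = 2: A - \frac{9}{4} = 2 ⇒ A = \frac{17}{4}.
So x(n) = \frac{17 \cdot 5^{n}}{4} - \frac{9}{4}.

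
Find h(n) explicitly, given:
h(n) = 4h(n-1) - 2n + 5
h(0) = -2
First-order linear with linear forcing.
Homogeneous solution: h_h(n) = A·(4)^n.
Try particular h_p(n) = pn + q. Substituting:
  pn + q = 4(p(n-1) + q) - 2n + 5.
Matching the n-coefficient: p = 4p - 2 ⇒ p = \frac{2}{3}.
Matching constants: q = -4p + 4q + 5 ⇒ q = - \frac{7}{9}.
General: h(n) = A·(4)^n + \frac{2 n}{3} - \frac{7}{9}.
Apply h(0) = -2: A - \frac{7}{9} = -2 ⇒ A = - \frac{11}{9}.
So h(n) = - \frac{11 \cdot 4^{n}}{9} + \frac{2 n}{3} - \frac{7}{9}.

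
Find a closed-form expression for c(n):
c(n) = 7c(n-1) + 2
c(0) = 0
First-order linear non-homogeneous.
Homogeneous solution: c_h(n) = A·(7)^n.
Try constant particular solution c_p = K: K = 7K + 2 ⇒ K = - \frac{1}{3}.
General: c(n) = A·(7)^n - \frac{1}{3}.
Apply c(0) = 0: A - \frac{1}{3} = 0 ⇒ A = \frac{1}{3}.
So c(n) = \frac{7^{n}}{3} - \frac{1}{3}.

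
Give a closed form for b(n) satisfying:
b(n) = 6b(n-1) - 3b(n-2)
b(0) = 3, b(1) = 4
Characteristic equation: x² - 6x + 3 = 0.
Discriminant Δ = (6)² + 4·(-3) = 24.
Roots r₁,₂ = (6 ± √24)/2, so r₁ = \sqrt{6} + 3, r₂ = 3 - \sqrt{6}.
General solution: b(n) = A·r₁^n + B·r₂^n.
From the initial conditions, A + B = 3 and r₁A + r₂B = 4.
Since r₁ - r₂ = √24: A = (4 - (3)r₂)/√24 = \frac{3}{2} - \frac{5 \sqrt{6}}{12}, and B = 3 - A = \frac{5 \sqrt{6}}{12} + \frac{3}{2}.
So b(n) = \left(\frac{3}{2} - \frac{5 \sqrt{6}}{12}\right)\left(\sqrt{6} + 3\right)^n + \left(\frac{5 \sqrt{6}}{12} + \frac{3}{2}\right)\left(3 - \sqrt{6}\right)^n.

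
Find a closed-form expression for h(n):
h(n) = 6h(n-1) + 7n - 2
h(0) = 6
First-order linear with linear forcing.
Homogeneous solution: h_h(n) = A·(6)^n.
Try particular h_p(n) = pn + q. Substituting:
  pn + q = 6(p(n-1) + q) + 7n - 2.
Matching the n-coefficient: p = 6p + 7 ⇒ p = - \frac{7}{5}.
Matching constants: q = -6p + 6q - 2 ⇒ q = - \frac{32}{25}.
General: h(n) = A·(6)^n - \frac{7 n}{5} - \frac{32}{25}.
Apply h(0) = 6: A - \frac{32}{25} = 6 ⇒ A = \frac{182}{25}.
So h(n) = \frac{182 \cdot 6^{n}}{25} - \frac{7 n}{5} - \frac{32}{25}.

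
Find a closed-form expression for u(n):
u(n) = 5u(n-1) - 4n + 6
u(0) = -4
First-order linear with linear forcing.
Homogeneous solution: u_h(n) = A·(5)^n.
Try particular u_p(n) = pn + q. Substituting:
  pn + q = 5(p(n-1) + q) - 4n + 6.
Matching the n-coefficient: p = 5p - 4 ⇒ p = 1.
Matching constants: q = -5p + 5q + 6 ⇒ q = - \frac{1}{4}.
General: u(n) = A·(5)^n + n - \frac{1}{4}.
Apply u(0) = -4: A - \frac{1}{4} = -4 ⇒ A = - \frac{15}{4}.
So u(n) = - \frac{15 \cdot 5^{n}}{4} + n - \frac{1}{4}.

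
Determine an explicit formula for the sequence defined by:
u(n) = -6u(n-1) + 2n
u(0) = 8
First-order linear with linear forcing.
Homogeneous solution: u_h(n) = A·(-6)^n.
Try particular u_p(n) = pn + q. Substituting:
  pn + q = -6(p(n-1) + q) + 2n.
Matching the n-coefficient: p = -6p + 2 ⇒ p = \frac{2}{7}.
Matching constants: q = 6p - 6q ⇒ q = \frac{12}{49}.
General: u(n) = A·(-6)^n + \frac{2 n}{7} + \frac{12}{49}.
Apply u(0) = 8: A + \frac{12}{49} = 8 ⇒ A = \frac{380}{49}.
So u(n) = \frac{380 \left(-6\right)^{n}}{49} + \frac{2 n}{7} + \frac{12}{49}.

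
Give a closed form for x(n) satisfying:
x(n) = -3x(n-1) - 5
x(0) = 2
First-order linear non-homogeneous.
Homogeneous solution: x_h(n) = A·(-3)^n.
Try constant particular solution x_p = K: K = -3K - 5 ⇒ K = - \frac{5}{4}.
General: x(n) = A·(-3)^n - \frac{5}{4}.
Apply x(0) = 2: A - \frac{5}{4} = 2 ⇒ A = \frac{13}{4}.
So x(n) = \frac{13 \left(-3\right)^{n}}{4} - \frac{5}{4}.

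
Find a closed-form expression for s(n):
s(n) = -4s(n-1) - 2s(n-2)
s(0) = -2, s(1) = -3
Characteristic equation: x² + 4x + 2 = 0.
Discriminant Δ = (-4)² + 4·(-2) = 8.
Roots r₁,₂ = (-4 ± √8)/2, so r₁ = -2 + \sqrt{2}, r₂ = -2 - \sqrt{2}.
General solution: s(n) = A·r₁^n + B·r₂^n.
From the initial conditions, A + B = -2 and r₁A + r₂B = -3.
Since r₁ - r₂ = √8: A = (-3 - (-2)r₂)/√8 = - \frac{7 \sqrt{2}}{4} - 1, and B = -2 - A = -1 + \frac{7 \sqrt{2}}{4}.
So s(n) = \left(- \frac{7 \sqrt{2}}{4} - 1\right)\left(-2 + \sqrt{2}\right)^n + \left(-1 + \frac{7 \sqrt{2}}{4}\right)\left(-2 - \sqrt{2}\right)^n.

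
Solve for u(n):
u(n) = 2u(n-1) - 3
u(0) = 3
First-order linear non-homogeneous.
Homogeneous solution: u_h(n) = A·(2)^n.
Try constant particular solution u_p = K: K = 2K - 3 ⇒ K = 3.
General: u(n) = A·(2)^n + 3.
Apply u(0) = 3: A + 3 = 3 ⇒ A = 0.
So u(n) = 3.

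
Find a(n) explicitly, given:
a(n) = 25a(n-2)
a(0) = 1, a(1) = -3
Characteristic equation: x² - 25 = 0, which factors as (x - (5))(x - (-5)) = 0.
Roots r₁ = 5, r₂ = -5 (distinct).
General solution: a(n) = A·(5)^n + B·(-5)^n.
From a(0) = 1: A + B = 1.
From a(1) = -3: 5A - 5B = -3.
Solving: A = \frac{1}{5}, B = \frac{4}{5}.
So a(n) = \frac{4 \left(-5\right)^{n}}{5} + \frac{5^{n}}{5}.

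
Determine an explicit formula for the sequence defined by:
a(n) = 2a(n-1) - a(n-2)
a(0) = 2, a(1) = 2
Characteristic equation: x² - 2x + 1 = 0, which is (x - (1))².
Repeated root r = 1.
General solution: a(n) = (A + Bn)·(1)^n.
From a(0) = 2: A = 2.
From a(1) = 2: (A + B)·(1) = 2 ⇒ B = 0.
So a(n) = \left(2\right) \cdot (1)^n.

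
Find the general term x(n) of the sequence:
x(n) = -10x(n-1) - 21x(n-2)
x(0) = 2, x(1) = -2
Characteristic equation: x² + 10x + 21 = 0, which factors as (x - (-3))(x - (-7)) = 0.
Roots r₁ = -3, r₂ = -7 (distinct).
General solution: x(n) = A·(-3)^n + B·(-7)^n.
From x(0) = 2: A + B = 2.
From x(1) = -2: -3A - 7B = -2.
Solving: A = 3, B = -1.
So x(n) = 3 \left(-3\right)^{n} - \left(-7\right)^{n}.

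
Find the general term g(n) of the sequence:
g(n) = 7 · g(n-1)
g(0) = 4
Pure geometric recurrence with ratio 7.
By induction g(n) = g(0) · (7)^n = 4 \cdot 7^{n}.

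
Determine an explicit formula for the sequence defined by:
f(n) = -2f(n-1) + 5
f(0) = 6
First-order linear non-homogeneous.
Homogeneous solution: f_h(n) = A·(-2)^n.
Try constant particular solution f_p = K: K = -2K + 5 ⇒ K = \frac{5}{3}.
General: f(n) = A·(-2)^n + \frac{5}{3}.
Apply f(0) = 6: A + \frac{5}{3} = 6 ⇒ A = \frac{13}{3}.
So f(n) = \frac{13 \left(-2\right)^{n}}{3} + \frac{5}{3}.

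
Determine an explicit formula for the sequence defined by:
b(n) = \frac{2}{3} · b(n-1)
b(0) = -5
Pure geometric recurrence with ratio \frac{2}{3}.
By induction b(n) = b(0) · (\frac{2}{3})^n = - 5 \left(\frac{2}{3}\right)^{n}.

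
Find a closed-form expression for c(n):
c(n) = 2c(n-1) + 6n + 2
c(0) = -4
First-order linear with linear forcing.
Homogeneous solution: c_h(n) = A·(2)^n.
Try particular c_p(n) = pn + q. Substituting:
  pn + q = 2(p(n-1) + q) + 6n + 2.
Matching the n-coefficient: p = 2p + 6 ⇒ p = -6.
Matching constants: q = -2p + 2q + 2 ⇒ q = -14.
General: c(n) = A·(2)^n - 6 n - 14.
Apply c(0) = -4: A - 14 = -4 ⇒ A = 10.
So c(n) = 10 \cdot 2^{n} - 6 n - 14.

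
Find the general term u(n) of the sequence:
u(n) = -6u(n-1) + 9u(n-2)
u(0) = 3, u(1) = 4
Characteristic equation: x² + 6x - 9 = 0.
Discriminant Δ = (-6)² + 4·(9) = 72.
Roots r₁,₂ = (-6 ± √72)/2, so r₁ = -3 + 3 \sqrt{2}, r₂ = - 3 \sqrt{2} - 3.
General solution: u(n) = A·r₁^n + B·r₂^n.
From the initial conditions, A + B = 3 and r₁A + r₂B = 4.
Since r₁ - r₂ = √72: A = (4 - (3)r₂)/√72 = \frac{3}{2} + \frac{13 \sqrt{2}}{12}, and B = 3 - A = \frac{3}{2} - \frac{13 \sqrt{2}}{12}.
So u(n) = \left(\frac{3}{2} + \frac{13 \sqrt{2}}{12}\right)\left(-3 + 3 \sqrt{2}\right)^n + \left(\frac{3}{2} - \frac{13 \sqrt{2}}{12}\right)\left(- 3 \sqrt{2} - 3\right)^n.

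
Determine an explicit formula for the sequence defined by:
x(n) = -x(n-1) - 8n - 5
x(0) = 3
First-order linear with linear forcing.
Homogeneous solution: x_h(n) = A·(-1)^n.
Try particular x_p(n) = pn + q. Substituting:
  pn + q = -(p(n-1) + q) - 8n - 5.
Matching the n-coefficient: p = -p - 8 ⇒ p = -4.
Matching constants: q = p - q - 5 ⇒ q = - \frac{9}{2}.
General: x(n) = A·(-1)^n - 4 n - \frac{9}{2}.
Apply x(0) = 3: A - \frac{9}{2} = 3 ⇒ A = \frac{15}{2}.
So x(n) = \frac{15 \left(-1\right)^{n}}{2} - 4 n - \frac{9}{2}.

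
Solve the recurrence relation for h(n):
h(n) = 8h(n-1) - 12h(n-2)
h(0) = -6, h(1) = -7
Characteristic equation: x² - 8x + 12 = 0, which factors as (x - (2))(x - (6)) = 0.
Roots r₁ = 2, r₂ = 6 (distinct).
General solution: h(n) = A·(2)^n + B·(6)^n.
From h(0) = -6: A + B = -6.
From h(1) = -7: 2A + 6B = -7.
Solving: A = - \frac{29}{4}, B = \frac{5}{4}.
So h(n) = - \frac{29 \cdot 2^{n}}{4} + \frac{5 \cdot 6^{n}}{4}.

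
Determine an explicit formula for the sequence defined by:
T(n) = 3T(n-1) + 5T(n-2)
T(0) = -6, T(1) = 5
Characteristic equation: x² - 3x - 5 = 0.
Discriminant Δ = (3)² + 4·(5) = 29.
Roots r₁,₂ = (3 ± √29)/2, so r₁ = \frac{3}{2} + \frac{\sqrt{29}}{2}, r₂ = \frac{3}{2} - \frac{\sqrt{29}}{2}.
General solution: T(n) = A·r₁^n + B·r₂^n.
From the initial conditions, A + B = -6 and r₁A + r₂B = 5.
Since r₁ - r₂ = √29: A = (5 - (-6)r₂)/√29 = -3 + \frac{14 \sqrt{29}}{29}, and B = -6 - A = -3 - \frac{14 \sqrt{29}}{29}.
So T(n) = \left(-3 + \frac{14 \sqrt{29}}{29}\right)\left(\frac{3}{2} + \frac{\sqrt{29}}{2}\right)^n + \left(-3 - \frac{14 \sqrt{29}}{29}\right)\left(\frac{3}{2} - \frac{\sqrt{29}}{2}\right)^n.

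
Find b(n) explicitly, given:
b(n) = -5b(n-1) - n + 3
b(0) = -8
First-order linear with linear forcing.
Homogeneous solution: b_h(n) = A·(-5)^n.
Try particular b_p(n) = pn + q. Substituting:
  pn + q = -5(p(n-1) + q) - n + 3.
Matching the n-coefficient: p = -5p - 1 ⇒ p = - \frac{1}{6}.
Matching constants: q = 5p - 5q + 3 ⇒ q = \frac{13}{36}.
General: b(n) = A·(-5)^n - \frac{n}{6} + \frac{13}{36}.
Apply b(0) = -8: A + \frac{13}{36} = -8 ⇒ A = - \frac{301}{36}.
So b(n) = - \frac{301 \left(-5\right)^{n}}{36} - \frac{n}{6} + \frac{13}{36}.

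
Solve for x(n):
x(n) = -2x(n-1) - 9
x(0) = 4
First-order linear non-homogeneous.
Homogeneous solution: x_h(n) = A·(-2)^n.
Try constant particular solution x_p = K: K = -2K - 9 ⇒ K = -3.
General: x(n) = A·(-2)^n - 3.
Apply x(0) = 4: A - 3 = 4 ⇒ A = 7.
So x(n) = 7 \left(-2\right)^{n} - 3.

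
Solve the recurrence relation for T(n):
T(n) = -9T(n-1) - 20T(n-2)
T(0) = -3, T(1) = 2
Characteristic equation: x² + 9x + 20 = 0, which factors as (x - (-4))(x - (-5)) = 0.
Roots r₁ = -4, r₂ = -5 (distinct).
General solution: T(n) = A·(-4)^n + B·(-5)^n.
From T(0) = -3: A + B = -3.
From T(1) = 2: -4A - 5B = 2.
Solving: A = -13, B = 10.
So T(n) = - 13 \left(-4\right)^{n} + 10 \left(-5\right)^{n}.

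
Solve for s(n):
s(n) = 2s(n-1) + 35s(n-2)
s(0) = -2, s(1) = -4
Characteristic equation: x² - 2x - 35 = 0, which factors as (x - (-5))(x - (7)) = 0.
Roots r₁ = -5, r₂ = 7 (distinct).
General solution: s(n) = A·(-5)^n + B·(7)^n.
From s(0) = -2: A + B = -2.
From s(1) = -4: -5A + 7B = -4.
Solving: A = - \frac{5}{6}, B = - \frac{7}{6}.
So s(n) = - \frac{5 \left(-5\right)^{n}}{6} - \frac{7 \cdot 7^{n}}{6}.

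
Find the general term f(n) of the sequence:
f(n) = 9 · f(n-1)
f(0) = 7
Pure geometric recurrence with ratio 9.
By induction f(n) = f(0) · (9)^n = 7 \cdot 9^{n}.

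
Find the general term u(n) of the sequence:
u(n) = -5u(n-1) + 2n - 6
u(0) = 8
First-order linear with linear forcing.
Homogeneous solution: u_h(n) = A·(-5)^n.
Try particular u_p(n) = pn + q. Substituting:
  pn + q = -5(p(n-1) + q) + 2n - 6.
Matching the n-coefficient: p = -5p + 2 ⇒ p = \frac{1}{3}.
Matching constants: q = 5p - 5q - 6 ⇒ q = - \frac{13}{18}.
General: u(n) = A·(-5)^n + \frac{n}{3} - \frac{13}{18}.
Apply u(0) = 8: A - \frac{13}{18} = 8 ⇒ A = \frac{157}{18}.
So u(n) = \frac{157 \left(-5\right)^{n}}{18} + \frac{n}{3} - \frac{13}{18}.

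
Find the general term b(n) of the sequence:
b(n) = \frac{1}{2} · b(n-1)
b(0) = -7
Pure geometric recurrence with ratio \frac{1}{2}.
By induction b(n) = b(0) · (\frac{1}{2})^n = - 7 \cdot 2^{- n}.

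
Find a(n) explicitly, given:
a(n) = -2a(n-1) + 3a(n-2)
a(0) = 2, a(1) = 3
Characteristic equation: x² + 2x - 3 = 0, which factors as (x - (-3))(x - (1)) = 0.
Roots r₁ = -3, r₂ = 1 (distinct).
General solution: a(n) = A·(-3)^n + B·(1)^n.
From a(0) = 2: A + B = 2.
From a(1) = 3: -3A + B = 3.
Solving: A = - \frac{1}{4}, B = \frac{9}{4}.
So a(n) = \frac{9}{4} - \frac{\left(-3\right)^{n}}{4}.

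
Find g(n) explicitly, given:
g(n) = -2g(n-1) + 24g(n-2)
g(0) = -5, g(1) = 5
Characteristic equation: x² + 2x - 24 = 0, which factors as (x - (4))(x - (-6)) = 0.
Roots r₁ = 4, r₂ = -6 (distinct).
General solution: g(n) = A·(4)^n + B·(-6)^n.
From g(0) = -5: A + B = -5.
From g(1) = 5: 4A - 6B = 5.
Solving: A = - \frac{5}{2}, B = - \frac{5}{2}.
So g(n) = - \frac{5 \left(-6\right)^{n}}{2} - \frac{5 \cdot 4^{n}}{2}.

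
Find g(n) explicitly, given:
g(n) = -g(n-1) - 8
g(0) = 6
First-order linear non-homogeneous.
Homogeneous solution: g_h(n) = A·(-1)^n.
Try constant particular solution g_p = K: K = -K - 8 ⇒ K = -4.
General: g(n) = A·(-1)^n - 4.
Apply g(0) = 6: A - 4 = 6 ⇒ A = 10.
So g(n) = 10 \left(-1\right)^{n} - 4.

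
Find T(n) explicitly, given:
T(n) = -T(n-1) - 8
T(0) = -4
First-order linear non-homogeneous.
Homogeneous solution: T_h(n) = A·(-1)^n.
Try constant particular solution T_p = K: K = -K - 8 ⇒ K = -4.
General: T(n) = A·(-1)^n - 4.
Apply T(0) = -4: A - 4 = -4 ⇒ A = 0.
So T(n) = -4.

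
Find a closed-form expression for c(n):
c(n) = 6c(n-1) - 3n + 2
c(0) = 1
First-order linear with linear forcing.
Homogeneous solution: c_h(n) = A·(6)^n.
Try particular c_p(n) = pn + q. Substituting:
  pn + q = 6(p(n-1) + q) - 3n + 2.
Matching the n-coefficient: p = 6p - 3 ⇒ p = \frac{3}{5}.
Matching constants: q = -6p + 6q + 2 ⇒ q = \frac{8}{25}.
General: c(n) = A·(6)^n + \frac{3 n}{5} + \frac{8}{25}.
Apply c(0) = 1: A + \frac{8}{25} = 1 ⇒ A = \frac{17}{25}.
So c(n) = \frac{17 \cdot 6^{n}}{25} + \frac{3 n}{5} + \frac{8}{25}.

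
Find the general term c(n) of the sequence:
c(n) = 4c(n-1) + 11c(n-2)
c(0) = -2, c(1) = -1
Characteristic equation: x² - 4x - 11 = 0.
Discriminant Δ = (4)² + 4·(11) = 60.
Roots r₁,₂ = (4 ± √60)/2, so r₁ = 2 + \sqrt{15}, r₂ = 2 - \sqrt{15}.
General solution: c(n) = A·r₁^n + B·r₂^n.
From the initial conditions, A + B = -2 and r₁A + r₂B = -1.
Since r₁ - r₂ = √60: A = (-1 - (-2)r₂)/√60 = -1 + \frac{\sqrt{15}}{10}, and B = -2 - A = -1 - \frac{\sqrt{15}}{10}.
So c(n) = \left(-1 + \frac{\sqrt{15}}{10}\right)\left(2 + \sqrt{15}\right)^n + \left(-1 - \frac{\sqrt{15}}{10}\right)\left(2 - \sqrt{15}\right)^n.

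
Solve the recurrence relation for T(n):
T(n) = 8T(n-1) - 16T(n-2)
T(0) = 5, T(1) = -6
Characteristic equation: x² - 8x + 16 = 0, which is (x - (4))².
Repeated root r = 4.
General solution: T(n) = (A + Bn)·(4)^n.
From T(0) = 5: A = 5.
From T(1) = -6: (A + B)·(4) = -6 ⇒ B = - \frac{13}{2}.
So T(n) = \left(5 - \frac{13 n}{2}\right) \cdot (4)^n.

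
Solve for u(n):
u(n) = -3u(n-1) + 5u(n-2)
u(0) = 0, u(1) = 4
Characteristic equation: x² + 3x - 5 = 0.
Discriminant Δ = (-3)² + 4·(5) = 29.
Roots r₁,₂ = (-3 ± √29)/2, so r₁ = - \frac{3}{2} + \frac{\sqrt{29}}{2}, r₂ = - \frac{\sqrt{29}}{2} - \frac{3}{2}.
General solution: u(n) = A·r₁^n + B·r₂^n.
From the initial conditions, A + B = 0 and r₁A + r₂B = 4.
Since r₁ - r₂ = √29: A = (4 - (0)r₂)/√29 = \frac{4 \sqrt{29}}{29}, and B = 0 - A = - \frac{4 \sqrt{29}}{29}.
So u(n) = \left(\frac{4 \sqrt{29}}{29}\right)\left(- \frac{3}{2} + \frac{\sqrt{29}}{2}\right)^n + \left(- \frac{4 \sqrt{29}}{29}\right)\left(- \frac{\sqrt{29}}{2} - \frac{3}{2}\right)^n.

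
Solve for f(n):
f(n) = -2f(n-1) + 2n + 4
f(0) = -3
First-order linear with linear forcing.
Homogeneous solution: f_h(n) = A·(-2)^n.
Try particular f_p(n) = pn + q. Substituting:
  pn + q = -2(p(n-1) + q) + 2n + 4.
Matching the n-coefficient: p = -2p + 2 ⇒ p = \frac{2}{3}.
Matching constants: q = 2p - 2q + 4 ⇒ q = \frac{16}{9}.
General: f(n) = A·(-2)^n + \frac{2 n}{3} + \frac{16}{9}.
Apply f(0) = -3: A + \frac{16}{9} = -3 ⇒ A = - \frac{43}{9}.
So f(n) = - \frac{43 \left(-2\right)^{n}}{9} + \frac{2 n}{3} + \frac{16}{9}.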